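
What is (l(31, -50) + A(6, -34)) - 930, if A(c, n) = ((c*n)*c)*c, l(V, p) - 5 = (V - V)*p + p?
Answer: -8319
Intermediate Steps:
l(V, p) = 5 + p (l(V, p) = 5 + ((V - V)*p + p) = 5 + (0*p + p) = 5 + (0 + p) = 5 + p)
A(c, n) = n*c³ (A(c, n) = (n*c²)*c = n*c³)
(l(31, -50) + A(6, -34)) - 930 = ((5 - 50) - 34*6³) - 930 = (-45 - 34*216) - 930 = (-45 - 7344) - 930 = -7389 - 930 = -8319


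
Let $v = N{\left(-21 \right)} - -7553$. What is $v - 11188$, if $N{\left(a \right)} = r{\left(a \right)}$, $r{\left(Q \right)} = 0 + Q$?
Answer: $-3656$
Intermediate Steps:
$r{\left(Q \right)} = Q$
$N{\left(a \right)} = a$
$v = 7532$ ($v = -21 - -7553 = -21 + 7553 = 7532$)
$v - 11188 = 7532 - 11188 = -3656$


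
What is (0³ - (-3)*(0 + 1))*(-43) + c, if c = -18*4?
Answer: -201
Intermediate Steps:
c = -72
(0³ - (-3)*(0 + 1))*(-43) + c = (0³ - (-3)*(0 + 1))*(-43) - 72 = (0 - (-3))*(-43) - 72 = (0 - 1*(-3))*(-43) - 72 = (0 + 3)*(-43) - 72 = 3*(-43) - 72 = -129 - 72 = -201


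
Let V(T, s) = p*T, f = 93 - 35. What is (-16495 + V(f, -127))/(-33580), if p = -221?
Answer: 29313/33580 ≈ 0.87293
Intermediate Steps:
f = 58
V(T, s) = -221*T
(-16495 + V(f, -127))/(-33580) = (-16495 - 221*58)/(-33580) = (-16495 - 12818)*(-1/33580) = -29313*(-1/33580) = 29313/33580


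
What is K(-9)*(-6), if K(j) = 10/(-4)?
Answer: 15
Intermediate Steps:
K(j) = -5/2 (K(j) = 10*(-¼) = -5/2)
K(-9)*(-6) = -5/2*(-6) = 15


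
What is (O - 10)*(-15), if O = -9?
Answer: 285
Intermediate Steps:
(O - 10)*(-15) = (-9 - 10)*(-15) = -19*(-15) = 285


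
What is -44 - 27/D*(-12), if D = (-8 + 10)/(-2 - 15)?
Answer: -2798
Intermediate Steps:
D = -2/17 (D = 2/(-17) = 2*(-1/17) = -2/17 ≈ -0.11765)
-44 - 27/D*(-12) = -44 - 27/(-2/17)*(-12) = -44 - 27*(-17/2)*(-12) = -44 + (459/2)*(-12) = -44 - 2754 = -2798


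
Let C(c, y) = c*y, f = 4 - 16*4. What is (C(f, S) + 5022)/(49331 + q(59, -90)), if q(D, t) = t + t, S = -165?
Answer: 14922/49151 ≈ 0.30360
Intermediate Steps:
f = -60 (f = 4 - 4*16 = 4 - 64 = -60)
q(D, t) = 2*t
(C(f, S) + 5022)/(49331 + q(59, -90)) = (-60*(-165) + 5022)/(49331 + 2*(-90)) = (9900 + 5022)/(49331 - 180) = 14922/49151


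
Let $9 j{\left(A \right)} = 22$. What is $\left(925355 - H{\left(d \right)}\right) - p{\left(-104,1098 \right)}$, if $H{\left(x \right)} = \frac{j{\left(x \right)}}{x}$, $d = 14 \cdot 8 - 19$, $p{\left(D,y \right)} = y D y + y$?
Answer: $\frac{105719020079}{837} \approx 1.2631 \cdot 10^{8}$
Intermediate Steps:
$p{\left(D,y \right)} = y + D y^{2}$ ($p{\left(D,y \right)} = D y^{2} + y = y + D y^{2}$)
$j{\left(A \right)} = \frac{22}{9}$ ($j{\left(A \right)} = \frac{1}{9} \cdot 22 = \frac{22}{9}$)
$d = 93$ ($d = 112 - 19 = 93$)
$H{\left(x \right)} = \frac{22}{9 x}$
$\left(925355 - H{\left(d \right)}\right) - p{\left(-104,1098 \right)} = \left(925355 - \frac{22}{9 \cdot 93}\right) - 1098 \left(1 - 114192\right) = \left(925355 - \frac{22}{9} \cdot \frac{1}{93}\right) - 1098 \left(1 - 114192\right) = \left(925355 - \frac{22}{837}\right) - 1098 \left(-114191\right) = \left(925355 - \frac{22}{837}\right) - -125381718 = \frac{774522113}{837} + 125381718 = \frac{105719020079}{837}$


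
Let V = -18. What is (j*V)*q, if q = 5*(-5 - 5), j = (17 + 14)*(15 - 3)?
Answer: 334800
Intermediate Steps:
j = 372 (j = 31*12 = 372)
q = -50 (q = 5*(-10) = -50)
(j*V)*q = (372*(-18))*(-50) = -6696*(-50) = 334800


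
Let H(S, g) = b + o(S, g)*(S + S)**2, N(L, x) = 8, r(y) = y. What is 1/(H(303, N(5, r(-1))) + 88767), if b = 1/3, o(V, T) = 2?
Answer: 3/2469718 ≈ 1.2147e-6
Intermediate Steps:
b = 1/3 ≈ 0.33333
H(S, g) = 1/3 + 8*S**2 (H(S, g) = 1/3 + 2*(S + S)**2 = 1/3 + 2*(2*S)**2 = 1/3 + 2*(4*S**2) = 1/3 + 8*S**2)
1/(H(303, N(5, r(-1))) + 88767) = 1/((1/3 + 8*303**2) + 88767) = 1/((1/3 + 8*91809) + 88767) = 1/((1/3 + 734472) + 88767) = 1/(2203417/3 + 88767) = 1/(2469718/3) = 3/2469718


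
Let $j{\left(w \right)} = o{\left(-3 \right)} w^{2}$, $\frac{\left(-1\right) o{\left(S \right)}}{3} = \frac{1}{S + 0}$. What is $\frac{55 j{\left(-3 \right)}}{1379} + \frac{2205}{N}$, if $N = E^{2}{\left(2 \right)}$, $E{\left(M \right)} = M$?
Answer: $\frac{3042675}{5516} \approx 551.61$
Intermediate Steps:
$o{\left(S \right)} = - \frac{3}{S}$ ($o{\left(S \right)} = - \frac{3}{S + 0} = - \frac{3}{S}$)
$j{\left(w \right)} = w^{2}$ ($j{\left(w \right)} = - \frac{3}{-3} w^{2} = \left(-3\right) \left(- \frac{1}{3}\right) w^{2} = 1 w^{2} = w^{2}$)
$N = 4$ ($N = 2^{2} = 4$)
$\frac{55 j{\left(-3 \right)}}{1379} + \frac{2205}{N} = \frac{55 \left(-3\right)^{2}}{1379} + \frac{2205}{4} = 55 \cdot 9 \cdot \frac{1}{1379} + 2205 \cdot \frac{1}{4} = 495 \cdot \frac{1}{1379} + \frac{2205}{4} = \frac{495}{1379} + \frac{2205}{4} = \frac{3042675}{5516}$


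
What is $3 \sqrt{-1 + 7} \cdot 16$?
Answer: $48 \sqrt{6} \approx 117.58$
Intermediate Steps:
$3 \sqrt{-1 + 7} \cdot 16 = 3 \sqrt{6} \cdot 16 = 48 \sqrt{6}$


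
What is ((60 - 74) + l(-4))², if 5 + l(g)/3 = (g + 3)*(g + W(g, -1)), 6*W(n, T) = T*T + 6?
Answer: 1681/4 ≈ 420.25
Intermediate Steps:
W(n, T) = 1 + T²/6 (W(n, T) = (T*T + 6)/6 = (T² + 6)/6 = (6 + T²)/6 = 1 + T²/6)
l(g) = -15 + 3*(3 + g)*(7/6 + g) (l(g) = -15 + 3*((g + 3)*(g + (1 + (⅙)*(-1)²))) = -15 + 3*((3 + g)*(g + (1 + (⅙)*1))) = -15 + 3*((3 + g)*(g + (1 + ⅙))) = -15 + 3*((3 + g)*(g + 7/6)) = -15 + 3*((3 + g)*(7/6 + g)) = -15 + 3*(3 + g)*(7/6 + g))
((60 - 74) + l(-4))² = ((60 - 74) + (-9/2 + 3*(-4)² + (25/2)*(-4)))² = (-14 + (-9/2 + 3*16 - 50))² = (-14 + (-9/2 + 48 - 50))² = (-14 - 13/2)² = (-41/2)² = 1681/4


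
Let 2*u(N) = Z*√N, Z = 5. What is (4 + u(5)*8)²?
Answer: 2016 + 160*√5 ≈ 2373.8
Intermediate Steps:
u(N) = 5*√N/2 (u(N) = (5*√N)/2 = 5*√N/2)
(4 + u(5)*8)² = (4 + (5*√5/2)*8)² = (4 + 20*√5)²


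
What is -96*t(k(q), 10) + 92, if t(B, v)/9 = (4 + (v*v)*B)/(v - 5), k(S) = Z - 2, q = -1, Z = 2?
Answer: -2996/5 ≈ -599.20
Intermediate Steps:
k(S) = 0 (k(S) = 2 - 2 = 0)
t(B, v) = 9*(4 + B*v²)/(-5 + v) (t(B, v) = 9*((4 + (v*v)*B)/(v - 5)) = 9*((4 + v²*B)/(-5 + v)) = 9*((4 + B*v²)/(-5 + v)) = 9*(4 + B*v²)/(-5 + v))
-96*t(k(q), 10) + 92 = -864*(4 + 0*10²)/(-5 + 10) + 92 = -864*(4 + 0*100)/5 + 92 = -864*(4 + 0)/5 + 92 = -864*4/5 + 92 = -96*36/5 + 92 = -3456/5 + 92 = -2996/5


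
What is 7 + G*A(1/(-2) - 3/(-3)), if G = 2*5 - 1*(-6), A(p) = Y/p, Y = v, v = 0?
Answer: 7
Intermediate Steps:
Y = 0
A(p) = 0 (A(p) = 0/p = 0)
G = 16 (G = 10 + 6 = 16)
7 + G*A(1/(-2) - 3/(-3)) = 7 + 16*0 = 7 + 0 = 7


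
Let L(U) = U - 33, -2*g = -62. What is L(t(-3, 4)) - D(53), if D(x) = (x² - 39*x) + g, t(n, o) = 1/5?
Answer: -4029/5 ≈ -805.80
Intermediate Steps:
t(n, o) = ⅕
g = 31 (g = -½*(-62) = 31)
L(U) = -33 + U
D(x) = 31 + x² - 39*x (D(x) = (x² - 39*x) + 31 = 31 + x² - 39*x)
L(t(-3, 4)) - D(53) = (-33 + ⅕) - (31 + 53² - 39*53) = -164/5 - (31 + 2809 - 2067) = -164/5 - 1*773 = -164/5 - 773 = -4029/5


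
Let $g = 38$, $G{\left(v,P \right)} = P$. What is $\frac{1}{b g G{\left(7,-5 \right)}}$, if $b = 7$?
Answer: $- \frac{1}{1330} \approx -0.00075188$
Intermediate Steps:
$\frac{1}{b g G{\left(7,-5 \right)}} = \frac{1}{7 \cdot 38 \left(-5\right)} = \frac{1}{266 \left(-5\right)} = \frac{1}{-1330} = - \frac{1}{1330}$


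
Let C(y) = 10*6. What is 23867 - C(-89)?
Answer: 23807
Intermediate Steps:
C(y) = 60
23867 - C(-89) = 23867 - 1*60 = 23867 - 60 = 23807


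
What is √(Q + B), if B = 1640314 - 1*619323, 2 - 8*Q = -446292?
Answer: √4307111/2 ≈ 1037.7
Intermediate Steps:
Q = 223147/4 (Q = ¼ - ⅛*(-446292) = ¼ + 111573/2 = 223147/4 ≈ 55787.)
B = 1020991 (B = 1640314 - 619323 = 1020991)
√(Q + B) = √(223147/4 + 1020991) = √(4307111/4) = √4307111/2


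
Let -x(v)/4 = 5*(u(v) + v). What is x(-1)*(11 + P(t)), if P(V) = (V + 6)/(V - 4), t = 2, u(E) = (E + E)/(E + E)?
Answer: 0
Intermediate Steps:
u(E) = 1 (u(E) = (2*E)/((2*E)) = (2*E)*(1/(2*E)) = 1)
P(V) = (6 + V)/(-4 + V)
x(v) = -20 - 20*v (x(v) = -20*(1 + v) = -4*(5 + 5*v) = -20 - 20*v)
x(-1)*(11 + P(t)) = (-20 - 20*(-1))*(11 + (6 + 2)/(-4 + 2)) = (-20 + 20)*(11 + 8/(-2)) = 0*(11 - ½*8) = 0*(11 - 4) = 0*7 = 0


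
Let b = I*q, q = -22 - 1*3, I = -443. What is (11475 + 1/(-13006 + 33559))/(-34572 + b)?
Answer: -235845676/482933841 ≈ -0.48836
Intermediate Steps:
q = -25 (q = -22 - 3 = -25)
b = 11075 (b = -443*(-25) = 11075)
(11475 + 1/(-13006 + 33559))/(-34572 + b) = (11475 + 1/(-13006 + 33559))/(-34572 + 11075) = (11475 + 1/20553)/(-23497) = (11475 + 1/20553)*(-1/23497) = (235845676/20553)*(-1/23497) = -235845676/482933841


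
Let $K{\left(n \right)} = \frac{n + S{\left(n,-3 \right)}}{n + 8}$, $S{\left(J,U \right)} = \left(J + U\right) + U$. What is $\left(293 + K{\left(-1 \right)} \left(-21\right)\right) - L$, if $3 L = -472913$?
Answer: $\frac{473864}{3} \approx 1.5795 \cdot 10^{5}$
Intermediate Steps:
$S{\left(J,U \right)} = J + 2 U$
$L = - \frac{472913}{3}$ ($L = \frac{1}{3} \left(-472913\right) = - \frac{472913}{3} \approx -1.5764 \cdot 10^{5}$)
$K{\left(n \right)} = \frac{-6 + 2 n}{8 + n}$ ($K{\left(n \right)} = \frac{n + \left(n + 2 \left(-3\right)\right)}{n + 8} = \frac{n + \left(n - 6\right)}{8 + n} = \frac{n + \left(-6 + n\right)}{8 + n} = \frac{-6 + 2 n}{8 + n}$)
$\left(293 + K{\left(-1 \right)} \left(-21\right)\right) - L = \left(293 + \frac{2 \left(-3 - 1\right)}{8 - 1} \left(-21\right)\right) - - \frac{472913}{3} = \left(293 + 2 \cdot \frac{1}{7} \left(-4\right) \left(-21\right)\right) + \frac{472913}{3} = \left(293 - -24\right) + \frac{472913}{3} = \left(293 + 24\right) + \frac{472913}{3} = 317 + \frac{472913}{3} = \frac{473864}{3}$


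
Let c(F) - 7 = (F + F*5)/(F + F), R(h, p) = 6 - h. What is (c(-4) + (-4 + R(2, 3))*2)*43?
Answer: 430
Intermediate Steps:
c(F) = 10 (c(F) = 7 + (F + F*5)/(F + F) = 7 + (F + 5*F)/((2*F)) = 7 + (6*F)*(1/(2*F)) = 7 + 3 = 10)
(c(-4) + (-4 + R(2, 3))*2)*43 = (10 + (-4 + (6 - 1*2))*2)*43 = (10 + (-4 + (6 - 2))*2)*43 = (10 + (-4 + 4)*2)*43 = (10 + 0*2)*43 = (10 + 0)*43 = 10*43 = 430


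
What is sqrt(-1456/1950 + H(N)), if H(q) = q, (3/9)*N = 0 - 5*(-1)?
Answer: sqrt(3207)/15 ≈ 3.7754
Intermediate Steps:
N = 15 (N = 3*(0 - 5*(-1)) = 3*(0 + 5) = 3*5 = 15)
sqrt(-1456/1950 + H(N)) = sqrt(-1456/1950 + 15) = sqrt(-1456*1/1950 + 15) = sqrt(-56/75 + 15) = sqrt(1069/75) = sqrt(3207)/15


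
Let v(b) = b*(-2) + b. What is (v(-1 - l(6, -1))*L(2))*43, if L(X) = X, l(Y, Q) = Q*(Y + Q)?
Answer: -344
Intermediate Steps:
l(Y, Q) = Q*(Q + Y)
v(b) = -b (v(b) = -2*b + b = -b)
(v(-1 - l(6, -1))*L(2))*43 = (-(-1 - (-1)*(-1 + 6))*2)*43 = (-(-1 - (-1)*5)*2)*43 = (-(-1 - 1*(-5))*2)*43 = (-(-1 + 5)*2)*43 = (-1*4*2)*43 = -4*2*43 = -8*43 = -344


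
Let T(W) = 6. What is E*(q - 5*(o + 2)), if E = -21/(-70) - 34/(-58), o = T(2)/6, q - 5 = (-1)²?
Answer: -2313/290 ≈ -7.9759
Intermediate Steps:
q = 6 (q = 5 + (-1)² = 5 + 1 = 6)
o = 1 (o = 6/6 = 6*(⅙) = 1)
E = 257/290 (E = -21*(-1/70) - 34*(-1/58) = 3/10 + 17/29 = 257/290 ≈ 0.88621)
E*(q - 5*(o + 2)) = 257*(6 - 5*(1 + 2))/290 = 257*(6 - 5*3)/290 = 257*(6 - 15)/290 = (257/290)*(-9) = -2313/290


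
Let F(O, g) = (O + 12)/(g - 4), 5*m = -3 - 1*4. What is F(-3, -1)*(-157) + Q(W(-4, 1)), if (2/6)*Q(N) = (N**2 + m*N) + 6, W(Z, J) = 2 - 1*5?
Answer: 1701/5 ≈ 340.20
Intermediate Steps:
m = -7/5 (m = (-3 - 1*4)/5 = (-3 - 4)/5 = (1/5)*(-7) = -7/5 ≈ -1.4000)
W(Z, J) = -3 (W(Z, J) = 2 - 5 = -3)
Q(N) = 18 + 3*N**2 - 21*N/5 (Q(N) = 3*((N**2 - 7*N/5) + 6) = 3*(6 + N**2 - 7*N/5) = 18 + 3*N**2 - 21*N/5)
F(O, g) = (12 + O)/(-4 + g)
F(-3, -1)*(-157) + Q(W(-4, 1)) = ((12 - 3)/(-4 - 1))*(-157) + (18 + 3*(-3)**2 - 21/5*(-3)) = (9/(-5))*(-157) + (18 + 3*9 + 63/5) = -1/5*9*(-157) + (18 + 27 + 63/5) = -9/5*(-157) + 288/5 = 1413/5 + 288/5 = 1701/5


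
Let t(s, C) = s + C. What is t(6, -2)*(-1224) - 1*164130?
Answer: -169026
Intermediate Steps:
t(s, C) = C + s
t(6, -2)*(-1224) - 1*164130 = (-2 + 6)*(-1224) - 1*164130 = 4*(-1224) - 164130 = -4896 - 164130 = -169026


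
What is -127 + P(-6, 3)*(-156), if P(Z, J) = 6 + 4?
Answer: -1687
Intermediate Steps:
P(Z, J) = 10
-127 + P(-6, 3)*(-156) = -127 + 10*(-156) = -127 - 1560 = -1687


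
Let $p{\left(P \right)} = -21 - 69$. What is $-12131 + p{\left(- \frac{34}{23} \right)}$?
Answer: $-12221$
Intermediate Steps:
$p{\left(P \right)} = -90$ ($p{\left(P \right)} = -21 - 69 = -90$)
$-12131 + p{\left(- \frac{34}{23} \right)} = -12131 - 90 = -12221$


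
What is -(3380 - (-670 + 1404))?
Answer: -2646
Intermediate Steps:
-(3380 - (-670 + 1404)) = -(3380 - 1*734) = -(3380 - 734) = -1*2646 = -2646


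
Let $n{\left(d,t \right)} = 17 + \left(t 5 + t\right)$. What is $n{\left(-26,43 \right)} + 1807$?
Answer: $2082$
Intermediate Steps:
$n{\left(d,t \right)} = 17 + 6 t$ ($n{\left(d,t \right)} = 17 + \left(5 t + t\right) = 17 + 6 t$)
$n{\left(-26,43 \right)} + 1807 = \left(17 + 6 \cdot 43\right) + 1807 = \left(17 + 258\right) + 1807 = 275 + 1807 = 2082$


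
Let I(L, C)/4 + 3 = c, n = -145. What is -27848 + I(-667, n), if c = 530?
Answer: -25740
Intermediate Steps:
I(L, C) = 2108 (I(L, C) = -12 + 4*530 = -12 + 2120 = 2108)
-27848 + I(-667, n) = -27848 + 2108 = -25740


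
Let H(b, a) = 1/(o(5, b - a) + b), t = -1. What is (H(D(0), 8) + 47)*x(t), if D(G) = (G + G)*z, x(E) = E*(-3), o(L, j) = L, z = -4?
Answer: 708/5 ≈ 141.60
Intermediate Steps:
x(E) = -3*E
D(G) = -8*G (D(G) = (G + G)*(-4) = (2*G)*(-4) = -8*G)
H(b, a) = 1/(5 + b)
(H(D(0), 8) + 47)*x(t) = (1/(5 - 8*0) + 47)*(-3*(-1)) = (1/(5 + 0) + 47)*3 = (1/5 + 47)*3 = (⅕ + 47)*3 = (236/5)*3 = 708/5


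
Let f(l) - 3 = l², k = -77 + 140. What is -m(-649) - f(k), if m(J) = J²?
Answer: -425173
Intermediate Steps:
k = 63
f(l) = 3 + l²
-m(-649) - f(k) = -1*(-649)² - (3 + 63²) = -1*421201 - (3 + 3969) = -421201 - 1*3972 = -421201 - 3972 = -425173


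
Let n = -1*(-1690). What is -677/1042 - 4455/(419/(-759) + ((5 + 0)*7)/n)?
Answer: 1190803902427/142033978 ≈ 8383.9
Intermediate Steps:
n = 1690
-677/1042 - 4455/(419/(-759) + ((5 + 0)*7)/n) = -677/1042 - 4455/(419/(-759) + ((5 + 0)*7)/1690) = -677*1/1042 - 4455/(419*(-1/759) + (5*7)*(1/1690)) = -677/1042 - 4455/(-419/759 + 35*(1/1690)) = -677/1042 - 4455/(-419/759 + 7/338) = -677/1042 - 4455/(-136309/256542) = -677/1042 - 4455*(-256542/136309) = -677/1042 + 1142894610/136309 = 1190803902427/142033978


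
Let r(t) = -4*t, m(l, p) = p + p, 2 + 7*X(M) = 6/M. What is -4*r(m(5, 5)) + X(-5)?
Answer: 5584/35 ≈ 159.54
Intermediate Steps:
X(M) = -2/7 + 6/(7*M) (X(M) = -2/7 + (6/M)/7 = -2/7 + 6/(7*M))
m(l, p) = 2*p
-4*r(m(5, 5)) + X(-5) = -(-16)*2*5 + (2/7)*(3 - 1*(-5))/(-5) = -(-16)*10 + (2/7)*(-1/5)*(3 + 5) = -4*(-40) + (2/7)*(-1/5)*8 = 160 - 16/35 = 5584/35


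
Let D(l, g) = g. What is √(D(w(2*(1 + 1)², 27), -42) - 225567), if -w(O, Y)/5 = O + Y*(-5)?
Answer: I*√225609 ≈ 474.98*I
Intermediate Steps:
w(O, Y) = -5*O + 25*Y (w(O, Y) = -5*(O + Y*(-5)) = -5*(O - 5*Y) = -5*O + 25*Y)
√(D(w(2*(1 + 1)², 27), -42) - 225567) = √(-42 - 225567) = √(-225609) = I*√225609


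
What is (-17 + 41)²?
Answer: 576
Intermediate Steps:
(-17 + 41)² = 24² = 576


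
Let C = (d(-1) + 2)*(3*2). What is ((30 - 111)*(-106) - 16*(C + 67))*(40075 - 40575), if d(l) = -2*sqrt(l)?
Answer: -3661000 - 96000*I ≈ -3.661e+6 - 96000.0*I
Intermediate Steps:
C = 12 - 12*I (C = (-2*I + 2)*(3*2) = (-2*I + 2)*6 = (2 - 2*I)*6 = 12 - 12*I ≈ 12.0 - 12.0*I)
((30 - 111)*(-106) - 16*(C + 67))*(40075 - 40575) = ((30 - 111)*(-106) - 16*((12 - 12*I) + 67))*(40075 - 40575) = (-81*(-106) - 16*(79 - 12*I))*(-500) = (8586 + (-1264 + 192*I))*(-500) = (7322 + 192*I)*(-500) = -3661000 - 96000*I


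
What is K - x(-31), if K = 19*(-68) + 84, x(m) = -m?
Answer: -1239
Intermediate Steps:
K = -1208 (K = -1292 + 84 = -1208)
K - x(-31) = -1208 - (-1)*(-31) = -1208 - 1*31 = -1208 - 31 = -1239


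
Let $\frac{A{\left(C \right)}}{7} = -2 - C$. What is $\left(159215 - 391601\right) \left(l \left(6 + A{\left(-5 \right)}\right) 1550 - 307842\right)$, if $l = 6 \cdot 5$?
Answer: $-220222451988$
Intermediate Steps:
$l = 30$
$A{\left(C \right)} = -14 - 7 C$ ($A{\left(C \right)} = 7 \left(-2 - C\right) = -14 - 7 C$)
$\left(159215 - 391601\right) \left(l \left(6 + A{\left(-5 \right)}\right) 1550 - 307842\right) = \left(159215 - 391601\right) \left(30 \left(6 - -21\right) 1550 - 307842\right) = - 232386 \left(30 \left(6 + \left(-14 + 35\right)\right) 1550 - 307842\right) = - 232386 \left(30 \left(6 + 21\right) 1550 - 307842\right) = - 232386 \left(30 \cdot 27 \cdot 1550 - 307842\right) = - 232386 \left(810 \cdot 1550 - 307842\right) = - 232386 \left(1255500 - 307842\right) = \left(-232386\right) 947658 = -220222451988$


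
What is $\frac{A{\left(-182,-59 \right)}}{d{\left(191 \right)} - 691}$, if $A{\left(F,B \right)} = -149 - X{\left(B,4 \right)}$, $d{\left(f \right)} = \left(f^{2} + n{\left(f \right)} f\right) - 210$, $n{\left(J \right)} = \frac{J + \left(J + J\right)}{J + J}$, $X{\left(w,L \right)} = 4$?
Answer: $- \frac{102}{23911} \approx -0.0042658$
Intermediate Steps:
$n{\left(J \right)} = \frac{3}{2}$ ($n{\left(J \right)} = \frac{J + 2 J}{2 J} = 3 J \frac{1}{2 J} = \frac{3}{2}$)
$d{\left(f \right)} = -210 + f^{2} + \frac{3 f}{2}$ ($d{\left(f \right)} = \left(f^{2} + \frac{3 f}{2}\right) - 210 = -210 + f^{2} + \frac{3 f}{2}$)
$A{\left(F,B \right)} = -153$ ($A{\left(F,B \right)} = -149 - 4 = -153$)
$\frac{A{\left(-182,-59 \right)}}{d{\left(191 \right)} - 691} = - \frac{153}{\left(-210 + 191^{2} + \frac{3}{2} \cdot 191\right) - 691} = - \frac{153}{\left(-210 + 36481 + \frac{573}{2}\right) - 691} = - \frac{153}{\frac{73115}{2} - 691} = - \frac{153}{\frac{71733}{2}} = \left(-153\right) \frac{2}{71733} = - \frac{102}{23911}$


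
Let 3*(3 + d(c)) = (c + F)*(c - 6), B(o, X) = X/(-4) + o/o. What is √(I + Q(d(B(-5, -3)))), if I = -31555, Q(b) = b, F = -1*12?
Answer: I*√4542261/12 ≈ 177.6*I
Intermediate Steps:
F = -12
B(o, X) = 1 - X/4 (B(o, X) = X*(-¼) + 1 = -X/4 + 1 = 1 - X/4)
d(c) = -3 + (-12 + c)*(-6 + c)/3 (d(c) = -3 + ((c - 12)*(c - 6))/3 = -3 + ((-12 + c)*(-6 + c))/3 = -3 + (-12 + c)*(-6 + c)/3)
√(I + Q(d(B(-5, -3)))) = √(-31555 + (21 - 6*(1 - ¼*(-3)) + (1 - ¼*(-3))²/3)) = √(-31555 + (21 - 6*(1 + ¾) + (1 + ¾)²/3)) = √(-31555 + (21 - 6*7/4 + (7/4)²/3)) = √(-31555 + (21 - 21/2 + (⅓)*(49/16))) = √(-31555 + (21 - 21/2 + 49/48)) = √(-31555 + 553/48) = √(-1514087/48) = I*√4542261/12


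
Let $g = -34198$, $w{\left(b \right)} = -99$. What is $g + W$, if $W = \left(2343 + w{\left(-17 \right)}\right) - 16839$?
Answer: $-48793$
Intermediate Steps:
$W = -14595$ ($W = \left(2343 - 99\right) - 16839 = 2244 - 16839 = -14595$)
$g + W = -34198 - 14595 = -48793$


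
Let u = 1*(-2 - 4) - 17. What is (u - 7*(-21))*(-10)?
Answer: -1240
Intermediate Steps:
u = -23 (u = 1*(-6) - 17 = -6 - 17 = -23)
(u - 7*(-21))*(-10) = (-23 - 7*(-21))*(-10) = (-23 + 147)*(-10) = 124*(-10) = -1240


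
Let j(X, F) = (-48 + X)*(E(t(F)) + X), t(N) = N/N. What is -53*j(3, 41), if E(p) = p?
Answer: 9540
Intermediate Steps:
t(N) = 1
j(X, F) = (1 + X)*(-48 + X) (j(X, F) = (-48 + X)*(1 + X) = (1 + X)*(-48 + X))
-53*j(3, 41) = -53*(-48 + 3**2 - 47*3) = -53*(-48 + 9 - 141) = -53*(-180) = 9540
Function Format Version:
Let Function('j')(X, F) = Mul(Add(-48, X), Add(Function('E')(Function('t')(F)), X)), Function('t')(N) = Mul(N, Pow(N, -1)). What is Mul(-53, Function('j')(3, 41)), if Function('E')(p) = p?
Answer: 9540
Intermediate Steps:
Function('t')(N) = 1
Function('j')(X, F) = Mul(Add(1, X), Add(-48, X)) (Function('j')(X, F) = Mul(Add(-48, X), Add(1, X)) = Mul(Add(1, X), Add(-48, X)))
Mul(-53, Function('j')(3, 41)) = Mul(-53, Add(-48, Pow(3, 2), Mul(-47, 3))) = Mul(-53, Add(-48, 9, -141)) = Mul(-53, -180) = 9540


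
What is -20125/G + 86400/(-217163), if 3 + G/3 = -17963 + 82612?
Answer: -21126648575/42116157894 ≈ -0.50163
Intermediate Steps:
G = 193938 (G = -9 + 3*(-17963 + 82612) = -9 + 3*64649 = -9 + 193947 = 193938)
-20125/G + 86400/(-217163) = -20125/193938 + 86400/(-217163) = -20125*1/193938 + 86400*(-1/217163) = -20125/193938 - 86400/217163 = -21126648575/42116157894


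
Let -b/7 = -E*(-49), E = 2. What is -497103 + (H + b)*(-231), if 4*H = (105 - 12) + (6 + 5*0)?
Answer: -1377417/4 ≈ -3.4435e+5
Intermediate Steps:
H = 99/4 (H = ((105 - 12) + (6 + 5*0))/4 = (93 + (6 + 0))/4 = (93 + 6)/4 = (¼)*99 = 99/4 ≈ 24.750)
b = -686 (b = -(-7)*2*(-49) = -(-7)*(-98) = -7*98 = -686)
-497103 + (H + b)*(-231) = -497103 + (99/4 - 686)*(-231) = -497103 - 2645/4*(-231) = -497103 + 610995/4 = -1377417/4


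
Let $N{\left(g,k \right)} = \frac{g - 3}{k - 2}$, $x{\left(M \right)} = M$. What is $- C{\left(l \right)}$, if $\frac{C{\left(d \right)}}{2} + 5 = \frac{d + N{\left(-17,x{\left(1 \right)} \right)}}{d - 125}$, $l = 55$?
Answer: $\frac{85}{7} \approx 12.143$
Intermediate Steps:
$N{\left(g,k \right)} = \frac{-3 + g}{-2 + k}$
$C{\left(d \right)} = -10 + \frac{2 \left(20 + d\right)}{-125 + d}$ ($C{\left(d \right)} = -10 + 2 \frac{d + \frac{-3 - 17}{-2 + 1}}{d - 125} = -10 + 2 \frac{d + \frac{1}{-1} \left(-20\right)}{-125 + d} = -10 + 2 \frac{d - -20}{-125 + d} = -10 + 2 \frac{d + 20}{-125 + d} = -10 + 2 \frac{20 + d}{-125 + d} = -10 + \frac{2 \left(20 + d\right)}{-125 + d}$)
$- C{\left(l \right)} = - \frac{2 \left(645 - 220\right)}{-125 + 55} = - \frac{2 \left(645 - 220\right)}{-70} = - \frac{2 \left(-1\right) 425}{70} = \left(-1\right) \left(- \frac{85}{7}\right) = \frac{85}{7}$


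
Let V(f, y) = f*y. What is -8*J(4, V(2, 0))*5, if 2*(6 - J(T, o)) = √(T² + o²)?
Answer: -160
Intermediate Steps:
J(T, o) = 6 - √(T² + o²)/2
-8*J(4, V(2, 0))*5 = -8*(6 - √(4² + (2*0)²)/2)*5 = -8*(6 - √(16 + 0²)/2)*5 = -8*(6 - √(16 + 0)/2)*5 = -8*(6 - √16/2)*5 = -8*(6 - ½*4)*5 = -8*(6 - 2)*5 = -8*4*5 = -32*5 = -160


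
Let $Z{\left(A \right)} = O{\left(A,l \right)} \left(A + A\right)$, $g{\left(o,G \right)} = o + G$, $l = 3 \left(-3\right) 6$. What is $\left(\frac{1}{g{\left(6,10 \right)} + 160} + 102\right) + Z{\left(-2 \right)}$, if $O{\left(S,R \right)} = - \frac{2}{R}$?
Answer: $\frac{484027}{4752} \approx 101.86$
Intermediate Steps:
$l = -54$ ($l = \left(-9\right) 6 = -54$)
$g{\left(o,G \right)} = G + o$
$Z{\left(A \right)} = \frac{2 A}{27}$ ($Z{\left(A \right)} = - \frac{2}{-54} \left(A + A\right) = \left(-2\right) \left(- \frac{1}{54}\right) 2 A = \frac{2 A}{27}$)
$\left(\frac{1}{g{\left(6,10 \right)} + 160} + 102\right) + Z{\left(-2 \right)} = \left(\frac{1}{\left(10 + 6\right) + 160} + 102\right) + \frac{2}{27} \left(-2\right) = \left(\frac{1}{16 + 160} + 102\right) - \frac{4}{27} = \left(\frac{1}{176} + 102\right) - \frac{4}{27} = \frac{17953}{176} - \frac{4}{27} = \frac{484027}{4752}$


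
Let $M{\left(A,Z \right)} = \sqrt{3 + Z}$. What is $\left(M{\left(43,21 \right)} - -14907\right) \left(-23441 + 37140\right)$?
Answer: $204210993 + 27398 \sqrt{6} \approx 2.0428 \cdot 10^{8}$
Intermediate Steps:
$\left(M{\left(43,21 \right)} - -14907\right) \left(-23441 + 37140\right) = \left(\sqrt{3 + 21} - -14907\right) \left(-23441 + 37140\right) = \left(\sqrt{24} + 14907\right) 13699 = \left(2 \sqrt{6} + 14907\right) 13699 = \left(14907 + 2 \sqrt{6}\right) 13699 = 204210993 + 27398 \sqrt{6}$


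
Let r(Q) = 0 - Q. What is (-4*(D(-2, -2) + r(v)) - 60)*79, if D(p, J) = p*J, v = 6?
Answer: -4108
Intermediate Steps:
r(Q) = -Q
D(p, J) = J*p
(-4*(D(-2, -2) + r(v)) - 60)*79 = (-4*(-2*(-2) - 1*6) - 60)*79 = (-4*(4 - 6) - 60)*79 = (-4*(-2) - 60)*79 = (8 - 60)*79 = -52*79 = -4108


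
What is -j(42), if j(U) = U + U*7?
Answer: -336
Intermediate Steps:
j(U) = 8*U (j(U) = U + 7*U = 8*U)
-j(42) = -8*42 = -1*336 = -336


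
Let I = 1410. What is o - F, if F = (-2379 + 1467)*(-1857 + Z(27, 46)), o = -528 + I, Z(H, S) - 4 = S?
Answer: -1647102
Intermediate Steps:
Z(H, S) = 4 + S
o = 882 (o = -528 + 1410 = 882)
F = 1647984 (F = (-2379 + 1467)*(-1857 + (4 + 46)) = -912*(-1857 + 50) = -912*(-1807) = 1647984)
o - F = 882 - 1*1647984 = 882 - 1647984 = -1647102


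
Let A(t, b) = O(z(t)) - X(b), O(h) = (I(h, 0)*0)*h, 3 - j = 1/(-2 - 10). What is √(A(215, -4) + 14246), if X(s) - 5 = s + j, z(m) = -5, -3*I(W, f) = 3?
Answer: √512709/6 ≈ 119.34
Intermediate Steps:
I(W, f) = -1 (I(W, f) = -⅓*3 = -1)
j = 37/12 (j = 3 - 1/(-2 - 10) = 3 - 1/(-12) = 3 - 1*(-1/12) = 3 + 1/12 = 37/12 ≈ 3.0833)
O(h) = 0 (O(h) = (-1*0)*h = 0*h = 0)
X(s) = 97/12 + s (X(s) = 5 + (s + 37/12) = 5 + (37/12 + s) = 97/12 + s)
A(t, b) = -97/12 - b (A(t, b) = 0 - (97/12 + b) = 0 + (-97/12 - b) = -97/12 - b)
√(A(215, -4) + 14246) = √((-97/12 - 1*(-4)) + 14246) = √((-97/12 + 4) + 14246) = √(-49/12 + 14246) = √(170903/12) = √512709/6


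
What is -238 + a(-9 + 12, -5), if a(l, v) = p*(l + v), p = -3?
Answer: -232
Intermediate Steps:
a(l, v) = -3*l - 3*v (a(l, v) = -3*(l + v) = -3*l - 3*v)
-238 + a(-9 + 12, -5) = -238 + (-3*(-9 + 12) - 3*(-5)) = -238 + (-3*3 + 15) = -238 + (-9 + 15) = -238 + 6 = -232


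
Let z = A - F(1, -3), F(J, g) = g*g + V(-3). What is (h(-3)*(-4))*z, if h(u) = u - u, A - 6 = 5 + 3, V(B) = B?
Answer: 0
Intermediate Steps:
A = 14 (A = 6 + (5 + 3) = 6 + 8 = 14)
F(J, g) = -3 + g**2 (F(J, g) = g*g - 3 = g**2 - 3 = -3 + g**2)
h(u) = 0
z = 8 (z = 14 - (-3 + (-3)**2) = 14 - (-3 + 9) = 14 - 1*6 = 14 - 6 = 8)
(h(-3)*(-4))*z = (0*(-4))*8 = 0*8 = 0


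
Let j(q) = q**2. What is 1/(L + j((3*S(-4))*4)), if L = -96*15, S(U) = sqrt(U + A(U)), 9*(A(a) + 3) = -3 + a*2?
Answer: -1/2624 ≈ -0.00038110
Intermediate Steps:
A(a) = -10/3 + 2*a/9 (A(a) = -3 + (-3 + a*2)/9 = -3 + (-3 + 2*a)/9 = -3 + (-1/3 + 2*a/9) = -10/3 + 2*a/9)
S(U) = sqrt(-10/3 + 11*U/9) (S(U) = sqrt(U + (-10/3 + 2*U/9)) = sqrt(-10/3 + 11*U/9))
L = -1440
1/(L + j((3*S(-4))*4)) = 1/(-1440 + ((3*(sqrt(-30 + 11*(-4))/3))*4)**2) = 1/(-1440 + ((3*(sqrt(-30 - 44)/3))*4)**2) = 1/(-1440 + ((3*(sqrt(-74)/3))*4)**2) = 1/(-1440 + ((3*((I*sqrt(74))/3))*4)**2) = 1/(-1440 + ((3*(I*sqrt(74)/3))*4)**2) = 1/(-1440 + ((I*sqrt(74))*4)**2) = 1/(-1440 + (4*I*sqrt(74))**2) = 1/(-1440 - 1184) = 1/(-2624) = -1/2624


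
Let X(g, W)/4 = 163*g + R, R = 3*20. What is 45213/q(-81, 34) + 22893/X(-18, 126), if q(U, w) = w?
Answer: 86498381/65144 ≈ 1327.8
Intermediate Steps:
R = 60
X(g, W) = 240 + 652*g (X(g, W) = 4*(163*g + 60) = 4*(60 + 163*g) = 240 + 652*g)
45213/q(-81, 34) + 22893/X(-18, 126) = 45213/34 + 22893/(240 + 652*(-18)) = 45213*(1/34) + 22893/(240 - 11736) = 45213/34 + 22893/(-11496) = 45213/34 + 22893*(-1/11496) = 45213/34 - 7631/3832 = 86498381/65144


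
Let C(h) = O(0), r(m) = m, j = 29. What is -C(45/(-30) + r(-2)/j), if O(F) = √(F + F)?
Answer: 0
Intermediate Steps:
O(F) = √2*√F (O(F) = √(2*F) = √2*√F)
C(h) = 0 (C(h) = √2*√0 = √2*0 = 0)
-C(45/(-30) + r(-2)/j) = -1*0 = 0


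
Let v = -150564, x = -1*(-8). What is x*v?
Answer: -1204512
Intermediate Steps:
x = 8
x*v = 8*(-150564) = -1204512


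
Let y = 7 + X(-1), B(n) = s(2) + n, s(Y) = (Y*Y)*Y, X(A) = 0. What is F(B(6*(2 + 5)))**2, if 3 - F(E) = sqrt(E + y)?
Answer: (3 - sqrt(57))**2 ≈ 20.701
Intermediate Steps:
s(Y) = Y**3 (s(Y) = Y**2*Y = Y**3)
B(n) = 8 + n (B(n) = 2**3 + n = 8 + n)
y = 7 (y = 7 + 0 = 7)
F(E) = 3 - sqrt(7 + E) (F(E) = 3 - sqrt(E + 7) = 3 - sqrt(7 + E))
F(B(6*(2 + 5)))**2 = (3 - sqrt(7 + (8 + 6*(2 + 5))))**2 = (3 - sqrt(7 + (8 + 6*7)))**2 = (3 - sqrt(7 + (8 + 42)))**2 = (3 - sqrt(7 + 50))**2 = (3 - sqrt(57))**2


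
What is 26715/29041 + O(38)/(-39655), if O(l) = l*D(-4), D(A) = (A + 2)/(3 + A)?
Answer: 1057176209/1151620855 ≈ 0.91799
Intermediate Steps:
D(A) = (2 + A)/(3 + A)
O(l) = 2*l (O(l) = l*((2 - 4)/(3 - 4)) = l*(-2/(-1)) = l*(-1*(-2)) = l*2 = 2*l)
26715/29041 + O(38)/(-39655) = 26715/29041 + (2*38)/(-39655) = 26715*(1/29041) + 76*(-1/39655) = 26715/29041 - 76/39655 = 1057176209/1151620855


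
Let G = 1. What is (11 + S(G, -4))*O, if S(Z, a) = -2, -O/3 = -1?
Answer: 27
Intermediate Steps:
O = 3 (O = -3*(-1) = 3)
(11 + S(G, -4))*O = (11 - 2)*3 = 9*3 = 27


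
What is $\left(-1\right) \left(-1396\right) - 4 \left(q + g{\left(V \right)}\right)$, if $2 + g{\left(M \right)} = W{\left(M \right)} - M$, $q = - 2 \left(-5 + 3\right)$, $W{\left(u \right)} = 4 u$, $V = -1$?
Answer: $1400$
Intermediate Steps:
$q = 4$ ($q = \left(-2\right) \left(-2\right) = 4$)
$g{\left(M \right)} = -2 + 3 M$ ($g{\left(M \right)} = -2 + \left(4 M - M\right) = -2 + 3 M$)
$\left(-1\right) \left(-1396\right) - 4 \left(q + g{\left(V \right)}\right) = \left(-1\right) \left(-1396\right) - 4 \left(4 + \left(-2 + 3 \left(-1\right)\right)\right) = 1396 - 4 \left(4 - 5\right) = 1396 - 4 \left(-1\right) = 1396 - -4 = 1396 + 4 = 1400$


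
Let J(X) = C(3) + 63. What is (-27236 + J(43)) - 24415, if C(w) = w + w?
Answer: -51582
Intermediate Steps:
C(w) = 2*w
J(X) = 69 (J(X) = 2*3 + 63 = 6 + 63 = 69)
(-27236 + J(43)) - 24415 = (-27236 + 69) - 24415 = -27167 - 24415 = -51582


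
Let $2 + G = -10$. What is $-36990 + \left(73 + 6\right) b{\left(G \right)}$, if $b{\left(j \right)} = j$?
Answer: $-37938$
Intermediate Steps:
$G = -12$ ($G = -2 - 10 = -12$)
$-36990 + \left(73 + 6\right) b{\left(G \right)} = -36990 + \left(73 + 6\right) \left(-12\right) = -36990 + 79 \left(-12\right) = -36990 - 948 = -37938$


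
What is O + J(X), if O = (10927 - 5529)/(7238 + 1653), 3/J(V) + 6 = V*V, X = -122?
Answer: 80338117/132280298 ≈ 0.60733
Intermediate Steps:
J(V) = 3/(-6 + V²) (J(V) = 3/(-6 + V*V) = 3/(-6 + V²))
O = 5398/8891 ≈ 0.60713
O + J(X) = 5398/8891 + 3/(-6 + (-122)²) = 5398/8891 + 3/(-6 + 14884) = 5398/8891 + 3/14878 = 80338117/132280298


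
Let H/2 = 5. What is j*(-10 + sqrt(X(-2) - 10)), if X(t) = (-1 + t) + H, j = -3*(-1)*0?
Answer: 0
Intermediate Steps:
H = 10 (H = 2*5 = 10)
j = 0 (j = 3*0 = 0)
X(t) = 9 + t (X(t) = (-1 + t) + 10 = 9 + t)
j*(-10 + sqrt(X(-2) - 10)) = 0*(-10 + sqrt((9 - 2) - 10)) = 0*(-10 + sqrt(7 - 10)) = 0*(-10 + sqrt(-3)) = 0*(-10 + I*sqrt(3)) = 0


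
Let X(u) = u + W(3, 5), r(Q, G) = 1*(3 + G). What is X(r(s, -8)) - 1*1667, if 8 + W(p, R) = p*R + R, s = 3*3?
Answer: -1660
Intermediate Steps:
s = 9
r(Q, G) = 3 + G
W(p, R) = -8 + R + R*p (W(p, R) = -8 + (p*R + R) = -8 + (R*p + R) = -8 + (R + R*p) = -8 + R + R*p)
X(u) = 12 + u (X(u) = u + (-8 + 5 + 5*3) = u + (-8 + 5 + 15) = u + 12 = 12 + u)
X(r(s, -8)) - 1*1667 = (12 + (3 - 8)) - 1*1667 = (12 - 5) - 1667 = 7 - 1667 = -1660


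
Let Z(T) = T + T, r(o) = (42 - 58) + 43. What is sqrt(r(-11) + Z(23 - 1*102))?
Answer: I*sqrt(131) ≈ 11.446*I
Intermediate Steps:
r(o) = 27 (r(o) = -16 + 43 = 27)
Z(T) = 2*T
sqrt(r(-11) + Z(23 - 1*102)) = sqrt(27 + 2*(23 - 1*102)) = sqrt(27 + 2*(23 - 102)) = sqrt(27 + 2*(-79)) = sqrt(27 - 158) = sqrt(-131) = I*sqrt(131)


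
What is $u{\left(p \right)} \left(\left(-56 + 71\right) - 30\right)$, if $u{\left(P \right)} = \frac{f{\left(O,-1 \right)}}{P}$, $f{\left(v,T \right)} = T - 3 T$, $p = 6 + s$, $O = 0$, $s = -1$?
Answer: $-6$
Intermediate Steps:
$p = 5$ ($p = 6 - 1 = 5$)
$f{\left(v,T \right)} = - 2 T$
$u{\left(P \right)} = \frac{2}{P}$ ($u{\left(P \right)} = \frac{\left(-2\right) \left(-1\right)}{P} = \frac{2}{P}$)
$u{\left(p \right)} \left(\left(-56 + 71\right) - 30\right) = \frac{2}{5} \left(\left(-56 + 71\right) - 30\right) = 2 \cdot \frac{1}{5} \left(15 - 30\right) = \frac{2}{5} \left(-15\right) = -6$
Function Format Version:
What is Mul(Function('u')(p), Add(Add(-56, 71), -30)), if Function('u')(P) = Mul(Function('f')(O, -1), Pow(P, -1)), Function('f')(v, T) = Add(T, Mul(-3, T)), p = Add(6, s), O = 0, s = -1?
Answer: -6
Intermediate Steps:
p = 5 (p = Add(6, -1) = 5)
Function('f')(v, T) = Mul(-2, T)
Function('u')(P) = Mul(2, Pow(P, -1)) (Function('u')(P) = Mul(Mul(-2, -1), Pow(P, -1)) = Mul(2, Pow(P, -1)))
Mul(Function('u')(p), Add(Add(-56, 71), -30)) = Mul(Mul(2, Pow(5, -1)), Add(Add(-56, 71), -30)) = Mul(Mul(2, Rational(1, 5)), Add(15, -30)) = Mul(Rational(2, 5), -15) = -6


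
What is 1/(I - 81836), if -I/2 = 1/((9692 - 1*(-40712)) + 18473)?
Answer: -68877/5636618174 ≈ -1.2220e-5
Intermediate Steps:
I = -2/68877 (I = -2/((9692 - 1*(-40712)) + 18473) = -2/((9692 + 40712) + 18473) = -2/(50404 + 18473) = -2/68877 ≈ -2.9037e-5)
1/(I - 81836) = 1/(-2/68877 - 81836) = 1/(-5636618174/68877) = -68877/5636618174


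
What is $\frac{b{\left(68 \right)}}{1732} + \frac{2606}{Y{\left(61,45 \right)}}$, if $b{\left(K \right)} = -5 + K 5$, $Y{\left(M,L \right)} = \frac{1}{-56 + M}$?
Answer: $\frac{22568295}{1732} \approx 13030.0$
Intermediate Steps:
$b{\left(K \right)} = -5 + 5 K$
$\frac{b{\left(68 \right)}}{1732} + \frac{2606}{Y{\left(61,45 \right)}} = \frac{-5 + 5 \cdot 68}{1732} + \frac{2606}{\frac{1}{-56 + 61}} = \left(-5 + 340\right) \frac{1}{1732} + \frac{2606}{\frac{1}{5}} = 335 \cdot \frac{1}{1732} + 2606 \frac{1}{\frac{1}{5}} = \frac{335}{1732} + 2606 \cdot 5 = \frac{335}{1732} + 13030 = \frac{22568295}{1732}$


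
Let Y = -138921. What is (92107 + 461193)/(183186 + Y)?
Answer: 110660/8853 ≈ 12.500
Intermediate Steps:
(92107 + 461193)/(183186 + Y) = (92107 + 461193)/(183186 - 138921) = 553300/44265 = 553300*(1/44265) = 110660/8853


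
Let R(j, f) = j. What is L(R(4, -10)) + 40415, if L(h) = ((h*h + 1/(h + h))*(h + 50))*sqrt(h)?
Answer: 84313/2 ≈ 42157.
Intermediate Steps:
L(h) = sqrt(h)*(50 + h)*(h**2 + 1/(2*h)) (L(h) = ((h**2 + 1/(2*h))*(50 + h))*sqrt(h) = ((50 + h)*(h**2 + 1/(2*h)))*sqrt(h) = sqrt(h)*(50 + h)*(h**2 + 1/(2*h)))
L(R(4, -10)) + 40415 = (25 + 4**4 + (1/2)*4 + 50*4**3)/sqrt(4) + 40415 = (25 + 256 + 2 + 50*64)/2 + 40415 = (25 + 256 + 2 + 3200)/2 + 40415 = (1/2)*3483 + 40415 = 3483/2 + 40415 = 84313/2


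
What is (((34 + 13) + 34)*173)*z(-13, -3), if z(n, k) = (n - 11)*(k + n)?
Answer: 5380992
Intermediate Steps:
z(n, k) = (-11 + n)*(k + n)
(((34 + 13) + 34)*173)*z(-13, -3) = (((34 + 13) + 34)*173)*((-13)² - 11*(-3) - 11*(-13) - 3*(-13)) = ((47 + 34)*173)*(169 + 33 + 143 + 39) = (81*173)*384 = 14013*384 = 5380992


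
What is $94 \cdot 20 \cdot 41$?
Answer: $77080$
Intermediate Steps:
$94 \cdot 20 \cdot 41 = 1880 \cdot 41 = 77080$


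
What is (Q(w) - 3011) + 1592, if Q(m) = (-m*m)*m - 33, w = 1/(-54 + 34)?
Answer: -11615999/8000 ≈ -1452.0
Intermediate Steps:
w = -1/20 (w = 1/(-20) = -1/20 ≈ -0.050000)
Q(m) = -33 - m**3 (Q(m) = (-m**2)*m - 33 = -m**3 - 33 = -33 - m**3)
(Q(w) - 3011) + 1592 = ((-33 - (-1/20)**3) - 3011) + 1592 = ((-33 - 1*(-1/8000)) - 3011) + 1592 = ((-33 + 1/8000) - 3011) + 1592 = (-263999/8000 - 3011) + 1592 = -24351999/8000 + 1592 = -11615999/8000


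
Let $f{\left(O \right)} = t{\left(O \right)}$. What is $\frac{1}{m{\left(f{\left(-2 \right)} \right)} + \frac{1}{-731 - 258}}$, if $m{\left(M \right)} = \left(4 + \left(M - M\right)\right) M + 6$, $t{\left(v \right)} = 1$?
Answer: $\frac{989}{9889} \approx 0.10001$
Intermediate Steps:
$f{\left(O \right)} = 1$
$m{\left(M \right)} = 6 + 4 M$ ($m{\left(M \right)} = \left(4 + 0\right) M + 6 = 4 M + 6 = 6 + 4 M$)
$\frac{1}{m{\left(f{\left(-2 \right)} \right)} + \frac{1}{-731 - 258}} = \frac{1}{\left(6 + 4 \cdot 1\right) + \frac{1}{-731 - 258}} = \frac{1}{\left(6 + 4\right) + \frac{1}{-989}} = \frac{1}{10 - \frac{1}{989}} = \frac{1}{\frac{9889}{989}} = \frac{989}{9889}$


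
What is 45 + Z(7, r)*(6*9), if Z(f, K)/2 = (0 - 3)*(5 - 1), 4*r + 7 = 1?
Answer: -1251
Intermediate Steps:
r = -3/2 (r = -7/4 + (1/4)*1 = -7/4 + 1/4 = -3/2 ≈ -1.5000)
Z(f, K) = -24 (Z(f, K) = 2*((0 - 3)*(5 - 1)) = 2*(-3*4) = 2*(-12) = -24)
45 + Z(7, r)*(6*9) = 45 - 144*9 = 45 - 24*54 = 45 - 1296 = -1251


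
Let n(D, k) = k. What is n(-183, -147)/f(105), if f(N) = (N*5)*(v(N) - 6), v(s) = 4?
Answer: 7/50 ≈ 0.14000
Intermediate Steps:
f(N) = -10*N (f(N) = (N*5)*(4 - 6) = (5*N)*(-2) = -10*N)
n(-183, -147)/f(105) = -147/((-10*105)) = -147/(-1050) = -147*(-1/1050) = 7/50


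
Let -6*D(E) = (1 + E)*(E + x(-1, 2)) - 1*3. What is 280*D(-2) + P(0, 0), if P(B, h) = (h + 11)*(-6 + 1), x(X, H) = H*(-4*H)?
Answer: -755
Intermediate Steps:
x(X, H) = -4*H²
D(E) = ½ - (1 + E)*(-16 + E)/6 (D(E) = -((1 + E)*(E - 4*2²) - 1*3)/6 = -((1 + E)*(E - 4*4) - 3)/6 = -((1 + E)*(E - 16) - 3)/6 = -((1 + E)*(-16 + E) - 3)/6 = -(-3 + (1 + E)*(-16 + E))/6 = ½ - (1 + E)*(-16 + E)/6)
P(B, h) = -55 - 5*h (P(B, h) = (11 + h)*(-5) = -55 - 5*h)
280*D(-2) + P(0, 0) = 280*(19/6 - ⅙*(-2)² + (5/2)*(-2)) + (-55 - 5*0) = 280*(19/6 - ⅙*4 - 5) + (-55 + 0) = 280*(19/6 - ⅔ - 5) - 55 = 280*(-5/2) - 55 = -700 - 55 = -755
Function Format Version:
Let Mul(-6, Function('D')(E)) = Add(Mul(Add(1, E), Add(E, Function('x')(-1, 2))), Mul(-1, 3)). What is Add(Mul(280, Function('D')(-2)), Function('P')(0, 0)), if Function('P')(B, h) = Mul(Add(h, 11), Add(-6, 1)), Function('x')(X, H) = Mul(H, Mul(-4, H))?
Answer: -755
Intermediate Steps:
Function('x')(X, H) = Mul(-4, Pow(H, 2))
Function('D')(E) = Add(Rational(1, 2), Mul(Rational(-1, 6), Add(1, E), Add(-16, E))) (Function('D')(E) = Mul(Rational(-1, 6), Add(Mul(Add(1, E), Add(E, Mul(-4, Pow(2, 2)))), Mul(-1, 3))) = Mul(Rational(-1, 6), Add(Mul(Add(1, E), Add(E, Mul(-4, 4))), -3)) = Mul(Rational(-1, 6), Add(Mul(Add(1, E), Add(E, -16)), -3)) = Mul(Rational(-1, 6), Add(Mul(Add(1, E), Add(-16, E)), -3)) = Mul(Rational(-1, 6), Add(-3, Mul(Add(1, E), Add(-16, E)))) = Add(Rational(1, 2), Mul(Rational(-1, 6), Add(1, E), Add(-16, E))))
Function('P')(B, h) = Add(-55, Mul(-5, h)) (Function('P')(B, h) = Mul(Add(11, h), -5) = Add(-55, Mul(-5, h)))
Add(Mul(280, Function('D')(-2)), Function('P')(0, 0)) = Add(Mul(280, Add(Rational(19, 6), Mul(Rational(-1, 6), Pow(-2, 2)), Mul(Rational(5, 2), -2))), Add(-55, Mul(-5, 0))) = Add(Mul(280, Add(Rational(19, 6), Mul(Rational(-1, 6), 4), -5)), Add(-55, 0)) = Add(Mul(280, Add(Rational(19, 6), Rational(-2, 3), -5)), -55) = Add(Mul(280, Rational(-5, 2)), -55) = Add(-700, -55) = -755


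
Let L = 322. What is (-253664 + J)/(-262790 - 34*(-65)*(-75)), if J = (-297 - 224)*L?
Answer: 210713/214270 ≈ 0.98340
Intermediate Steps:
J = -167762 (J = (-297 - 224)*322 = -521*322 = -167762)
(-253664 + J)/(-262790 - 34*(-65)*(-75)) = (-253664 - 167762)/(-262790 - 34*(-65)*(-75)) = -421426/(-262790 + 2210*(-75)) = -421426/(-262790 - 165750) = -421426/(-428540) = -421426*(-1/428540) = 210713/214270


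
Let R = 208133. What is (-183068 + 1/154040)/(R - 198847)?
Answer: -28199794719/1430415440 ≈ -19.714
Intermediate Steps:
(-183068 + 1/154040)/(R - 198847) = (-183068 + 1/154040)/(208133 - 198847) = (-183068 + 1/154040)/9286 = -28199794719/154040*1/9286 = -28199794719/1430415440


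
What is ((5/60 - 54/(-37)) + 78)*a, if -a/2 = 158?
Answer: -2790043/111 ≈ -25136.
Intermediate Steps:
a = -316 (a = -2*158 = -316)
((5/60 - 54/(-37)) + 78)*a = ((5/60 - 54/(-37)) + 78)*(-316) = ((5*(1/60) - 54*(-1/37)) + 78)*(-316) = ((1/12 + 54/37) + 78)*(-316) = (685/444 + 78)*(-316) = (35317/444)*(-316) = -2790043/111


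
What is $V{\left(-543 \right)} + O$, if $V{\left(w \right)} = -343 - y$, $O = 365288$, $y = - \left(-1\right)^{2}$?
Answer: $364946$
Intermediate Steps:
$y = -1$ ($y = \left(-1\right) 1 = -1$)
$V{\left(w \right)} = -342$ ($V{\left(w \right)} = -343 - -1 = -343 + 1 = -342$)
$V{\left(-543 \right)} + O = -342 + 365288 = 364946$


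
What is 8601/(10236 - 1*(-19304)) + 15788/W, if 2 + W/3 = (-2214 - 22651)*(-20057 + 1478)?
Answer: 11920596569419/40939500740460 ≈ 0.29118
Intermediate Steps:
W = 1385900499 (W = -6 + 3*((-2214 - 22651)*(-20057 + 1478)) = -6 + 3*(-24865*(-18579)) = -6 + 3*461966835 = -6 + 1385900505 = 1385900499)
8601/(10236 - 1*(-19304)) + 15788/W = 8601/(10236 - 1*(-19304)) + 15788/1385900499 = 8601/(10236 + 19304) + 15788*(1/1385900499) = 8601/29540 + 15788/1385900499 = 11920596569419/40939500740460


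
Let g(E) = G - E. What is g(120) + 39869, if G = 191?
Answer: 39940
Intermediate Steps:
g(E) = 191 - E
g(120) + 39869 = (191 - 1*120) + 39869 = (191 - 120) + 39869 = 71 + 39869 = 39940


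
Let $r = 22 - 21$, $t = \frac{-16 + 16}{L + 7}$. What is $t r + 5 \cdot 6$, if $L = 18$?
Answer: $30$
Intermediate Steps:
$t = 0$ ($t = \frac{-16 + 16}{18 + 7} = \frac{0}{25} = 0 \cdot \frac{1}{25} = 0$)
$r = 1$
$t r + 5 \cdot 6 = 0 \cdot 1 + 5 \cdot 6 = 0 + 30 = 30$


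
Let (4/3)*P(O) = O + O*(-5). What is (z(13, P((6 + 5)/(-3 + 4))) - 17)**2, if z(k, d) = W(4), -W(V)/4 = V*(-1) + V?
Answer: 289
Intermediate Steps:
W(V) = 0 (W(V) = -4*(V*(-1) + V) = -4*(-V + V) = -4*0 = 0)
P(O) = -3*O (P(O) = 3*(O + O*(-5))/4 = 3*(O - 5*O)/4 = 3*(-4*O)/4 = -3*O)
z(k, d) = 0
(z(13, P((6 + 5)/(-3 + 4))) - 17)**2 = (0 - 17)**2 = (-17)**2 = 289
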